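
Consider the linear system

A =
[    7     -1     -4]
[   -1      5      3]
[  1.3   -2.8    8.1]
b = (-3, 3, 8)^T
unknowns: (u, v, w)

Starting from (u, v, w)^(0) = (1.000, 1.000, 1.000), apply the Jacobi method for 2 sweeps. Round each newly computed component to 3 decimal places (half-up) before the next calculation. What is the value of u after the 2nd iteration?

0.270

Iteration 1:
  u = (-3 - (-1)·1.000 - (-4)·1.000) / (7) = 0.286
  v = (3 - (-1)·1.000 - (3)·1.000) / (5) = 0.200
  w = (8 - (1.3)·1.000 - (-2.8)·1.000) / (8.1) = 1.173
Iteration 2:
  u = (-3 - (-1)·0.200 - (-4)·1.173) / (7) = 0.270
  v = (3 - (-1)·0.286 - (3)·1.173) / (5) = -0.047
  w = (8 - (1.3)·0.286 - (-2.8)·0.200) / (8.1) = 1.011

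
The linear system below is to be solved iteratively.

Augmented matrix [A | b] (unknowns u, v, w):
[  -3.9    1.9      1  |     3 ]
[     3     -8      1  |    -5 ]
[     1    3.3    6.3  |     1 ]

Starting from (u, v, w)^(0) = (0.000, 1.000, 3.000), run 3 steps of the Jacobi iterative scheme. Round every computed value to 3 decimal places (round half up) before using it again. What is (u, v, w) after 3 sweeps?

Iteration 1:
  u = (3 - (1.9)·1.000 - (1)·3.000) / (-3.9) = 0.487
  v = (-5 - (3)·0.000 - (1)·3.000) / (-8) = 1.000
  w = (1 - (1)·0.000 - (3.3)·1.000) / (6.3) = -0.365
Iteration 2:
  u = (3 - (1.9)·1.000 - (1)·-0.365) / (-3.9) = -0.376
  v = (-5 - (3)·0.487 - (1)·-0.365) / (-8) = 0.762
  w = (1 - (1)·0.487 - (3.3)·1.000) / (6.3) = -0.442
Iteration 3:
  u = (3 - (1.9)·0.762 - (1)·-0.442) / (-3.9) = -0.511
  v = (-5 - (3)·-0.376 - (1)·-0.442) / (-8) = 0.429
  w = (1 - (1)·-0.376 - (3.3)·0.762) / (6.3) = -0.181

(-0.511, 0.429, -0.181)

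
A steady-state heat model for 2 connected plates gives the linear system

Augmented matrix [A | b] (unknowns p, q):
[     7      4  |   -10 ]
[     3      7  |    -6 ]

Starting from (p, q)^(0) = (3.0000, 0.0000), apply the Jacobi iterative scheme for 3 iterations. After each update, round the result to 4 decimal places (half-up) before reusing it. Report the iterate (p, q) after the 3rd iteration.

Iteration 1:
  p = (-10 - (4)·0.0000) / (7) = -1.4286
  q = (-6 - (3)·3.0000) / (7) = -2.1429
Iteration 2:
  p = (-10 - (4)·-2.1429) / (7) = -0.2041
  q = (-6 - (3)·-1.4286) / (7) = -0.2449
Iteration 3:
  p = (-10 - (4)·-0.2449) / (7) = -1.2886
  q = (-6 - (3)·-0.2041) / (7) = -0.7697

(-1.2886, -0.7697)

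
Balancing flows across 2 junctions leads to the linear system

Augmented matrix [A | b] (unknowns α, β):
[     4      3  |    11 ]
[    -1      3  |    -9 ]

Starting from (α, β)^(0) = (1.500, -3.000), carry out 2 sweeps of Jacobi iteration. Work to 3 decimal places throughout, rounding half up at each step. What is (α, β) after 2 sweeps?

Iteration 1:
  α = (11 - (3)·-3.000) / (4) = 5.000
  β = (-9 - (-1)·1.500) / (3) = -2.500
Iteration 2:
  α = (11 - (3)·-2.500) / (4) = 4.625
  β = (-9 - (-1)·5.000) / (3) = -1.333

(4.625, -1.333)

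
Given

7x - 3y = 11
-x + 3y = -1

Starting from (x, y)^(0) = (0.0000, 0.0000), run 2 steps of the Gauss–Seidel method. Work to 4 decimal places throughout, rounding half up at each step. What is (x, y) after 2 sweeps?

Iteration 1:
  x = (11 - (-3)·0.0000) / (7) = 1.5714
  y = (-1 - (-1)·1.5714) / (3) = 0.1905
Iteration 2:
  x = (11 - (-3)·0.1905) / (7) = 1.6531
  y = (-1 - (-1)·1.6531) / (3) = 0.2177

(1.6531, 0.2177)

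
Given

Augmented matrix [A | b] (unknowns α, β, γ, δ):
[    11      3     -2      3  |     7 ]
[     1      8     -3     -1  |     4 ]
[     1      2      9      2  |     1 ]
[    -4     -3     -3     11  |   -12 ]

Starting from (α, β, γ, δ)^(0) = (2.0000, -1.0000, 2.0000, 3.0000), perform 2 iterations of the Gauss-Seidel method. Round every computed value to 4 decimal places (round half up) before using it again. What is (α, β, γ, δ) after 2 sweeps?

Iteration 1:
  α = (7 - (3)·-1.0000 - (-2)·2.0000 - (3)·3.0000) / (11) = 0.4545
  β = (4 - (1)·0.4545 - (-3)·2.0000 - (-1)·3.0000) / (8) = 1.5682
  γ = (1 - (1)·0.4545 - (2)·1.5682 - (2)·3.0000) / (9) = -0.9545
  δ = (-12 - (-4)·0.4545 - (-3)·1.5682 - (-3)·-0.9545) / (11) = -0.7583
Iteration 2:
  α = (7 - (3)·1.5682 - (-2)·-0.9545 - (3)·-0.7583) / (11) = 0.2419
  β = (4 - (1)·0.2419 - (-3)·-0.9545 - (-1)·-0.7583) / (8) = 0.0170
  γ = (1 - (1)·0.2419 - (2)·0.0170 - (2)·-0.7583) / (9) = 0.2490
  δ = (-12 - (-4)·0.2419 - (-3)·0.0170 - (-3)·0.2490) / (11) = -0.9304

(0.2419, 0.0170, 0.2490, -0.9304)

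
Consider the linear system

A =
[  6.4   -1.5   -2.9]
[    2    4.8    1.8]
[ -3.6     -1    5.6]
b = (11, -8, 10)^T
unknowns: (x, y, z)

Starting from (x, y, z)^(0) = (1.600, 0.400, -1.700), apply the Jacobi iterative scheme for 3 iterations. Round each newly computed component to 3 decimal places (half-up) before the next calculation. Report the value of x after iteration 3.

1.948

Iteration 1:
  x = (11 - (-1.5)·0.400 - (-2.9)·-1.700) / (6.4) = 1.042
  y = (-8 - (2)·1.600 - (1.8)·-1.700) / (4.8) = -1.696
  z = (10 - (-3.6)·1.600 - (-1)·0.400) / (5.6) = 2.886
Iteration 2:
  x = (11 - (-1.5)·-1.696 - (-2.9)·2.886) / (6.4) = 2.629
  y = (-8 - (2)·1.042 - (1.8)·2.886) / (4.8) = -3.183
  z = (10 - (-3.6)·1.042 - (-1)·-1.696) / (5.6) = 2.153
Iteration 3:
  x = (11 - (-1.5)·-3.183 - (-2.9)·2.153) / (6.4) = 1.948
  y = (-8 - (2)·2.629 - (1.8)·2.153) / (4.8) = -3.569
  z = (10 - (-3.6)·2.629 - (-1)·-3.183) / (5.6) = 2.907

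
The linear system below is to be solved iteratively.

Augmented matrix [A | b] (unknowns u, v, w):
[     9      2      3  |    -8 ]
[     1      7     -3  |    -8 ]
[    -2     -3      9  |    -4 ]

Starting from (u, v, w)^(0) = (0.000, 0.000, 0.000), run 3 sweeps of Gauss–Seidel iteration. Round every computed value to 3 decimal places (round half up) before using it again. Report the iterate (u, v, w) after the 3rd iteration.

Iteration 1:
  u = (-8 - (2)·0.000 - (3)·0.000) / (9) = -0.889
  v = (-8 - (1)·-0.889 - (-3)·0.000) / (7) = -1.016
  w = (-4 - (-2)·-0.889 - (-3)·-1.016) / (9) = -0.981
Iteration 2:
  u = (-8 - (2)·-1.016 - (3)·-0.981) / (9) = -0.336
  v = (-8 - (1)·-0.336 - (-3)·-0.981) / (7) = -1.515
  w = (-4 - (-2)·-0.336 - (-3)·-1.515) / (9) = -1.024
Iteration 3:
  u = (-8 - (2)·-1.515 - (3)·-1.024) / (9) = -0.211
  v = (-8 - (1)·-0.211 - (-3)·-1.024) / (7) = -1.552
  w = (-4 - (-2)·-0.211 - (-3)·-1.552) / (9) = -1.009

(-0.211, -1.552, -1.009)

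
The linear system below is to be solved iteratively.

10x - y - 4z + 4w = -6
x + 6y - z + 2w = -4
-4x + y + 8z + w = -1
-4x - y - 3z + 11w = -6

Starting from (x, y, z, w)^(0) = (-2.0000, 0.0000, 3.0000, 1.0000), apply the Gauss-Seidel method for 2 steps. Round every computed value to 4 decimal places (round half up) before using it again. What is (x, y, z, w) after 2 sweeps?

Iteration 1:
  x = (-6 - (-1)·0.0000 - (-4)·3.0000 - (4)·1.0000) / (10) = 0.2000
  y = (-4 - (1)·0.2000 - (-1)·3.0000 - (2)·1.0000) / (6) = -0.5333
  z = (-1 - (-4)·0.2000 - (1)·-0.5333 - (1)·1.0000) / (8) = -0.0833
  w = (-6 - (-4)·0.2000 - (-1)·-0.5333 - (-3)·-0.0833) / (11) = -0.5439
Iteration 2:
  x = (-6 - (-1)·-0.5333 - (-4)·-0.0833 - (4)·-0.5439) / (10) = -0.4691
  y = (-4 - (1)·-0.4691 - (-1)·-0.0833 - (2)·-0.5439) / (6) = -0.4211
  z = (-1 - (-4)·-0.4691 - (1)·-0.4211 - (1)·-0.5439) / (8) = -0.2389
  w = (-6 - (-4)·-0.4691 - (-1)·-0.4211 - (-3)·-0.2389) / (11) = -0.8195

(-0.4691, -0.4211, -0.2389, -0.8195)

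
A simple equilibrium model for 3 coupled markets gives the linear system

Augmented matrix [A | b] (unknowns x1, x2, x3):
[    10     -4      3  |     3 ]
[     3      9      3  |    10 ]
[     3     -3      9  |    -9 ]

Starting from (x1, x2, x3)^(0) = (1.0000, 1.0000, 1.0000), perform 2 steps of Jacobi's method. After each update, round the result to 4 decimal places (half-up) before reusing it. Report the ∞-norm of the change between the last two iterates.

Iteration 1:
  x1 = (3 - (-4)·1.0000 - (3)·1.0000) / (10) = 0.4000
  x2 = (10 - (3)·1.0000 - (3)·1.0000) / (9) = 0.4444
  x3 = (-9 - (3)·1.0000 - (-3)·1.0000) / (9) = -1.0000
Iteration 2:
  x1 = (3 - (-4)·0.4444 - (3)·-1.0000) / (10) = 0.7778
  x2 = (10 - (3)·0.4000 - (3)·-1.0000) / (9) = 1.3111
  x3 = (-9 - (3)·0.4000 - (-3)·0.4444) / (9) = -0.9852
Change: (0.3778, 0.8667, 0.0148) → max |·| = 0.8667

0.8667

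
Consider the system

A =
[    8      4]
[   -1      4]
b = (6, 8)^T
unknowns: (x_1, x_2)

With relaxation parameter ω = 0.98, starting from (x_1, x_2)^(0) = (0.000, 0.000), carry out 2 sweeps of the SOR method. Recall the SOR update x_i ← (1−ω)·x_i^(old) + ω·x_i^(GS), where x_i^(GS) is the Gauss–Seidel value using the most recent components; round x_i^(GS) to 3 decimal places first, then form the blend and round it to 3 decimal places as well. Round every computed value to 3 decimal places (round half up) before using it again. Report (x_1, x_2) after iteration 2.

Iteration 1:
  x_1: GS value = (6 - (4)·0.000) / (8) = 0.750;  x_1 ← (1−ω)·0.000 + ω·0.750 = 0.735
  x_2: GS value = (8 - (-1)·0.735) / (4) = 2.184;  x_2 ← (1−ω)·0.000 + ω·2.184 = 2.140
Iteration 2:
  x_1: GS value = (6 - (4)·2.140) / (8) = -0.320;  x_1 ← (1−ω)·0.735 + ω·-0.320 = -0.299
  x_2: GS value = (8 - (-1)·-0.299) / (4) = 1.925;  x_2 ← (1−ω)·2.140 + ω·1.925 = 1.929

(-0.299, 1.929)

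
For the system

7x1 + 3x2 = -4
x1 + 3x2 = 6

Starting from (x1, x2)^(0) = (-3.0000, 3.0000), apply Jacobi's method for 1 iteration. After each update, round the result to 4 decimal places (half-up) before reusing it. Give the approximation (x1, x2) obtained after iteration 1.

(-1.8571, 3.0000)

Iteration 1:
  x1 = (-4 - (3)·3.0000) / (7) = -1.8571
  x2 = (6 - (1)·-3.0000) / (3) = 3.0000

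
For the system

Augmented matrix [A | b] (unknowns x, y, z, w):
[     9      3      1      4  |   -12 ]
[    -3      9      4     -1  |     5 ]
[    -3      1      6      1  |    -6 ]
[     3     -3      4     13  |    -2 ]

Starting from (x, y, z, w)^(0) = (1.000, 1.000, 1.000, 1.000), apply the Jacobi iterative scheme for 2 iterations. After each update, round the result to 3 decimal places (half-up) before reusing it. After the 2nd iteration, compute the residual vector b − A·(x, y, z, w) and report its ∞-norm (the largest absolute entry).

Iteration 1:
  x = (-12 - (3)·1.000 - (1)·1.000 - (4)·1.000) / (9) = -2.222
  y = (5 - (-3)·1.000 - (4)·1.000 - (-1)·1.000) / (9) = 0.556
  z = (-6 - (-3)·1.000 - (1)·1.000 - (1)·1.000) / (6) = -0.833
  w = (-2 - (3)·1.000 - (-3)·1.000 - (4)·1.000) / (13) = -0.462
Iteration 2:
  x = (-12 - (3)·0.556 - (1)·-0.833 - (4)·-0.462) / (9) = -1.221
  y = (5 - (-3)·-2.222 - (4)·-0.833 - (-1)·-0.462) / (9) = 0.134
  z = (-6 - (-3)·-2.222 - (1)·0.556 - (1)·-0.462) / (6) = -2.127
  w = (-2 - (3)·-2.222 - (-3)·0.556 - (4)·-0.833) / (13) = 0.744
Residual b − A·x = (-2.262, 9.383, 2.221, 0.901); ∞-norm = 9.383

9.383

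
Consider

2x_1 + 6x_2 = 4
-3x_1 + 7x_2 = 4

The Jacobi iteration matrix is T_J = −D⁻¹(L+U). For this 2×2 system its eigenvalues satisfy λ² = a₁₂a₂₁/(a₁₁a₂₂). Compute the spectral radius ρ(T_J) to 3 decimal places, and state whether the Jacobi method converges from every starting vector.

1.134

a₁₂a₂₁/(a₁₁a₂₂) = (6)·(-3) / ((2)·(7)) = -1.285714
ρ = √|-1.285714| = √1.285714 = 1.134
ρ > 1, so Jacobi diverges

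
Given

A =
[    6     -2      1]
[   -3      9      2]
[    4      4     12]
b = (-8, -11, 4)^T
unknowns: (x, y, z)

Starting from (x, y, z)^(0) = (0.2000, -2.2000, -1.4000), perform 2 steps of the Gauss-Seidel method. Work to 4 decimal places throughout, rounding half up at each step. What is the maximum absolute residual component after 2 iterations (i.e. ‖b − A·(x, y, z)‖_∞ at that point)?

1.7559

Iteration 1:
  x = (-8 - (-2)·-2.2000 - (1)·-1.4000) / (6) = -1.8333
  y = (-11 - (-3)·-1.8333 - (2)·-1.4000) / (9) = -1.5222
  z = (4 - (4)·-1.8333 - (4)·-1.5222) / (12) = 1.4518
Iteration 2:
  x = (-8 - (-2)·-1.5222 - (1)·1.4518) / (6) = -2.0827
  y = (-11 - (-3)·-2.0827 - (2)·1.4518) / (9) = -2.2391
  z = (4 - (4)·-2.0827 - (4)·-2.2391) / (12) = 1.7739
Residual b − A·x = (-1.7559, -0.6440, 0.0004); ∞-norm = 1.7559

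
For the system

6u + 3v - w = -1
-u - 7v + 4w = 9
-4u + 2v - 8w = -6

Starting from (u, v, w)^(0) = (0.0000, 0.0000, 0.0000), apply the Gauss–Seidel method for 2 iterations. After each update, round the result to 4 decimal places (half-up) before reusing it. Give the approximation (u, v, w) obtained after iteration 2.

Iteration 1:
  u = (-1 - (3)·0.0000 - (-1)·0.0000) / (6) = -0.1667
  v = (9 - (-1)·-0.1667 - (4)·0.0000) / (-7) = -1.2619
  w = (-6 - (-4)·-0.1667 - (2)·-1.2619) / (-8) = 0.5179
Iteration 2:
  u = (-1 - (3)·-1.2619 - (-1)·0.5179) / (6) = 0.5506
  v = (9 - (-1)·0.5506 - (4)·0.5179) / (-7) = -1.0684
  w = (-6 - (-4)·0.5506 - (2)·-1.0684) / (-8) = 0.2076

(0.5506, -1.0684, 0.2076)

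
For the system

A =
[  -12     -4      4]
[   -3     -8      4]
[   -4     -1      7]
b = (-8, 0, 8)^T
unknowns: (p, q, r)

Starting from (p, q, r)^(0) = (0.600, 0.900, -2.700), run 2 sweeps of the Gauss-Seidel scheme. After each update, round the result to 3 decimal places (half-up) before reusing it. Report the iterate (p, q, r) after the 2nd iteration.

Iteration 1:
  p = (-8 - (-4)·0.900 - (4)·-2.700) / (-12) = -0.533
  q = (0 - (-3)·-0.533 - (4)·-2.700) / (-8) = -1.150
  r = (8 - (-4)·-0.533 - (-1)·-1.150) / (7) = 0.674
Iteration 2:
  p = (-8 - (-4)·-1.150 - (4)·0.674) / (-12) = 1.275
  q = (0 - (-3)·1.275 - (4)·0.674) / (-8) = -0.141
  r = (8 - (-4)·1.275 - (-1)·-0.141) / (7) = 1.851

(1.275, -0.141, 1.851)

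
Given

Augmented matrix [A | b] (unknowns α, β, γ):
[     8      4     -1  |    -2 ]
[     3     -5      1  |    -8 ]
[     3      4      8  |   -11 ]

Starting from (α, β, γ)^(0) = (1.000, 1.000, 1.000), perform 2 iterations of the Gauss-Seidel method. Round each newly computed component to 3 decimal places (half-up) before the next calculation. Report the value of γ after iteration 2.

Iteration 1:
  α = (-2 - (4)·1.000 - (-1)·1.000) / (8) = -0.625
  β = (-8 - (3)·-0.625 - (1)·1.000) / (-5) = 1.425
  γ = (-11 - (3)·-0.625 - (4)·1.425) / (8) = -1.853
Iteration 2:
  α = (-2 - (4)·1.425 - (-1)·-1.853) / (8) = -1.194
  β = (-8 - (3)·-1.194 - (1)·-1.853) / (-5) = 0.513
  γ = (-11 - (3)·-1.194 - (4)·0.513) / (8) = -1.184

-1.184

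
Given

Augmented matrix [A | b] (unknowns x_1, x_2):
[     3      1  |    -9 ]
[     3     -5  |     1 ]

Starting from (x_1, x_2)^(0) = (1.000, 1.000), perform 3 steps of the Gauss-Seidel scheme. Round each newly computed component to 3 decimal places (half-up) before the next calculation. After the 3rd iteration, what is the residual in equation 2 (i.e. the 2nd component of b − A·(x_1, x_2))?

0.000

Iteration 1:
  x_1 = (-9 - (1)·1.000) / (3) = -3.333
  x_2 = (1 - (3)·-3.333) / (-5) = -2.200
Iteration 2:
  x_1 = (-9 - (1)·-2.200) / (3) = -2.267
  x_2 = (1 - (3)·-2.267) / (-5) = -1.560
Iteration 3:
  x_1 = (-9 - (1)·-1.560) / (3) = -2.480
  x_2 = (1 - (3)·-2.480) / (-5) = -1.688
Residual b − A·x = (0.128, 0.000)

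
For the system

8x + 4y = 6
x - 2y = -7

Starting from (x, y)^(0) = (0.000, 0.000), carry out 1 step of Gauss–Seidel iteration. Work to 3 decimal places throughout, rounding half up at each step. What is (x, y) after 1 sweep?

Iteration 1:
  x = (6 - (4)·0.000) / (8) = 0.750
  y = (-7 - (1)·0.750) / (-2) = 3.875

(0.750, 3.875)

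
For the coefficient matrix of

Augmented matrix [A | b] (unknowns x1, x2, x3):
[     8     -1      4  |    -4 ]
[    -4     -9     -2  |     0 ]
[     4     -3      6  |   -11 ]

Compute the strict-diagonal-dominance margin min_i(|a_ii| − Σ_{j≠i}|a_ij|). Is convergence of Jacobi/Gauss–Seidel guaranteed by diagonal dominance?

-1

row 1: |8| − (1+4) = 3
row 2: |-9| − (4+2) = 3
row 3: |6| − (4+3) = -1
minimum over rows = -1 → not strictly diagonally dominant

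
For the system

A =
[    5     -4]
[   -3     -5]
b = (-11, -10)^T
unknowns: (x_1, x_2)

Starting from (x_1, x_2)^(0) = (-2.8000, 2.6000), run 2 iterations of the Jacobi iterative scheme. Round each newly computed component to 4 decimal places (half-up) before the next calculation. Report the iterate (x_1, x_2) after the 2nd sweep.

(0.7440, 2.0720)

Iteration 1:
  x_1 = (-11 - (-4)·2.6000) / (5) = -0.1200
  x_2 = (-10 - (-3)·-2.8000) / (-5) = 3.6800
Iteration 2:
  x_1 = (-11 - (-4)·3.6800) / (5) = 0.7440
  x_2 = (-10 - (-3)·-0.1200) / (-5) = 2.0720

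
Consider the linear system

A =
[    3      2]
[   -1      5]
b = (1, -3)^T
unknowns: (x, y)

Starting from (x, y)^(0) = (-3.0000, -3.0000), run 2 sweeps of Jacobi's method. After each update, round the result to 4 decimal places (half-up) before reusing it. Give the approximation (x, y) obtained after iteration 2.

(1.1333, -0.1333)

Iteration 1:
  x = (1 - (2)·-3.0000) / (3) = 2.3333
  y = (-3 - (-1)·-3.0000) / (5) = -1.2000
Iteration 2:
  x = (1 - (2)·-1.2000) / (3) = 1.1333
  y = (-3 - (-1)·2.3333) / (5) = -0.1333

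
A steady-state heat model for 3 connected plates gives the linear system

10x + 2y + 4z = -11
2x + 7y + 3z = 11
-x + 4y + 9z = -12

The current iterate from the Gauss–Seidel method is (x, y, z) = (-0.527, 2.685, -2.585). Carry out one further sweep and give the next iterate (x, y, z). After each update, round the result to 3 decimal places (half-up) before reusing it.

(-0.603, 2.852, -2.668)

One sweep:
  x = (-11 - (2)·2.685 - (4)·-2.585) / (10) = -0.603
  y = (11 - (2)·-0.603 - (3)·-2.585) / (7) = 2.852
  z = (-12 - (-1)·-0.603 - (4)·2.852) / (9) = -2.668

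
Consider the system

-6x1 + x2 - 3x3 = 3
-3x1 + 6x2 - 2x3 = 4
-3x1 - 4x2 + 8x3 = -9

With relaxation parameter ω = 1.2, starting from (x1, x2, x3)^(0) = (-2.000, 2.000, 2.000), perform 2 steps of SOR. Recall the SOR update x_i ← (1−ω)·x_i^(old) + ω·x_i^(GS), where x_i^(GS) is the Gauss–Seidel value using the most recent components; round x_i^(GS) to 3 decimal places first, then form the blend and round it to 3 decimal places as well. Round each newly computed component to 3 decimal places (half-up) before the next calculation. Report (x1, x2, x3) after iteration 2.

(0.824, 0.438, -0.348)

Iteration 1:
  x1: GS value = (3 - (1)·2.000 - (-3)·2.000) / (-6) = -1.167;  x1 ← (1−ω)·-2.000 + ω·-1.167 = -1.000
  x2: GS value = (4 - (-3)·-1.000 - (-2)·2.000) / (6) = 0.833;  x2 ← (1−ω)·2.000 + ω·0.833 = 0.600
  x3: GS value = (-9 - (-3)·-1.000 - (-4)·0.600) / (8) = -1.200;  x3 ← (1−ω)·2.000 + ω·-1.200 = -1.840
Iteration 2:
  x1: GS value = (3 - (1)·0.600 - (-3)·-1.840) / (-6) = 0.520;  x1 ← (1−ω)·-1.000 + ω·0.520 = 0.824
  x2: GS value = (4 - (-3)·0.824 - (-2)·-1.840) / (6) = 0.465;  x2 ← (1−ω)·0.600 + ω·0.465 = 0.438
  x3: GS value = (-9 - (-3)·0.824 - (-4)·0.438) / (8) = -0.597;  x3 ← (1−ω)·-1.840 + ω·-0.597 = -0.348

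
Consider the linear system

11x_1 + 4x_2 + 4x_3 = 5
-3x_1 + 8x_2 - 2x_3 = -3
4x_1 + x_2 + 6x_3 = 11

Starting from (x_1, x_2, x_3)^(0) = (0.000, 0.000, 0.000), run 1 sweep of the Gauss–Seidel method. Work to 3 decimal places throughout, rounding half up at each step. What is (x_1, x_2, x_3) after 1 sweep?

(0.455, -0.204, 1.564)

Iteration 1:
  x_1 = (5 - (4)·0.000 - (4)·0.000) / (11) = 0.455
  x_2 = (-3 - (-3)·0.455 - (-2)·0.000) / (8) = -0.204
  x_3 = (11 - (4)·0.455 - (1)·-0.204) / (6) = 1.564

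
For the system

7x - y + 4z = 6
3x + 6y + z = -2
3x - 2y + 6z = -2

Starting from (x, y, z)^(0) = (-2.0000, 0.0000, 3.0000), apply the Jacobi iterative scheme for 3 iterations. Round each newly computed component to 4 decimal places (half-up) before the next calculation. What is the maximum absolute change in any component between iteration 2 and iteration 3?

Iteration 1:
  x = (6 - (-1)·0.0000 - (4)·3.0000) / (7) = -0.8571
  y = (-2 - (3)·-2.0000 - (1)·3.0000) / (6) = 0.1667
  z = (-2 - (3)·-2.0000 - (-2)·0.0000) / (6) = 0.6667
Iteration 2:
  x = (6 - (-1)·0.1667 - (4)·0.6667) / (7) = 0.5000
  y = (-2 - (3)·-0.8571 - (1)·0.6667) / (6) = -0.0159
  z = (-2 - (3)·-0.8571 - (-2)·0.1667) / (6) = 0.1508
Iteration 3:
  x = (6 - (-1)·-0.0159 - (4)·0.1508) / (7) = 0.7687
  y = (-2 - (3)·0.5000 - (1)·0.1508) / (6) = -0.6085
  z = (-2 - (3)·0.5000 - (-2)·-0.0159) / (6) = -0.5886
Change: (0.2687, -0.5926, -0.7394) → max |·| = 0.7394

0.7394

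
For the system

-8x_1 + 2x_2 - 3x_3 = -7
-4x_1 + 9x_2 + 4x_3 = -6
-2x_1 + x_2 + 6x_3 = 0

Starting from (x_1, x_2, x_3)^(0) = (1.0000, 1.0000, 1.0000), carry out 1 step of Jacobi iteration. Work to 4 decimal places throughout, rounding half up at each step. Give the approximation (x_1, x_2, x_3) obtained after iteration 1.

Iteration 1:
  x_1 = (-7 - (2)·1.0000 - (-3)·1.0000) / (-8) = 0.7500
  x_2 = (-6 - (-4)·1.0000 - (4)·1.0000) / (9) = -0.6667
  x_3 = (0 - (-2)·1.0000 - (1)·1.0000) / (6) = 0.1667

(0.7500, -0.6667, 0.1667)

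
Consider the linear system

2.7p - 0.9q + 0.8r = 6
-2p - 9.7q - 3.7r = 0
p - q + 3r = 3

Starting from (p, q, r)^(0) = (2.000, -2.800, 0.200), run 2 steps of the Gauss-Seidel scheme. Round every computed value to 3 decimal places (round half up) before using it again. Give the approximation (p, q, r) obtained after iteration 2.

Iteration 1:
  p = (6 - (-0.9)·-2.800 - (0.8)·0.200) / (2.7) = 1.230
  q = (0 - (-2)·1.230 - (-3.7)·0.200) / (-9.7) = -0.330
  r = (3 - (1)·1.230 - (-1)·-0.330) / (3) = 0.480
Iteration 2:
  p = (6 - (-0.9)·-0.330 - (0.8)·0.480) / (2.7) = 1.970
  q = (0 - (-2)·1.970 - (-3.7)·0.480) / (-9.7) = -0.589
  r = (3 - (1)·1.970 - (-1)·-0.589) / (3) = 0.147

(1.970, -0.589, 0.147)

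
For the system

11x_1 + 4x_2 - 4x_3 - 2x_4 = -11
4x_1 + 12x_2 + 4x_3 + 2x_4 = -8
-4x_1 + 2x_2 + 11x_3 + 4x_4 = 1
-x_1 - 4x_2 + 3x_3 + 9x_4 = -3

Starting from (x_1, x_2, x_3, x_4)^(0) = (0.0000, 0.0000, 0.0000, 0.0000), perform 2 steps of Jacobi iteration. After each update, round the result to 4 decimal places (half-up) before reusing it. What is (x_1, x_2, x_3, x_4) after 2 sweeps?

Iteration 1:
  x_1 = (-11 - (4)·0.0000 - (-4)·0.0000 - (-2)·0.0000) / (11) = -1.0000
  x_2 = (-8 - (4)·0.0000 - (4)·0.0000 - (2)·0.0000) / (12) = -0.6667
  x_3 = (1 - (-4)·0.0000 - (2)·0.0000 - (4)·0.0000) / (11) = 0.0909
  x_4 = (-3 - (-1)·0.0000 - (-4)·0.0000 - (3)·0.0000) / (9) = -0.3333
Iteration 2:
  x_1 = (-11 - (4)·-0.6667 - (-4)·0.0909 - (-2)·-0.3333) / (11) = -0.7851
  x_2 = (-8 - (4)·-1.0000 - (4)·0.0909 - (2)·-0.3333) / (12) = -0.3081
  x_3 = (1 - (-4)·-1.0000 - (2)·-0.6667 - (4)·-0.3333) / (11) = -0.0303
  x_4 = (-3 - (-1)·-1.0000 - (-4)·-0.6667 - (3)·0.0909) / (9) = -0.7711

(-0.7851, -0.3081, -0.0303, -0.7711)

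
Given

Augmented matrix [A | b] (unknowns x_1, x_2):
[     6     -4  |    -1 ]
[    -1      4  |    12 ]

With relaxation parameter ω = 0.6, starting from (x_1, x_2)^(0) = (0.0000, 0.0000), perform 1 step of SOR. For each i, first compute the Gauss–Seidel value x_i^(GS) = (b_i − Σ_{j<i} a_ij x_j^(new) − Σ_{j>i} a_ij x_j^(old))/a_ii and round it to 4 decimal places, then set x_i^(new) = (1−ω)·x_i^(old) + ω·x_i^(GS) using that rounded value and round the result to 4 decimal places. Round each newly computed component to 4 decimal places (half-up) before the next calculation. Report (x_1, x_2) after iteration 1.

Iteration 1:
  x_1: GS value = (-1 - (-4)·0.0000) / (6) = -0.1667;  x_1 ← (1−ω)·0.0000 + ω·-0.1667 = -0.1000
  x_2: GS value = (12 - (-1)·-0.1000) / (4) = 2.9750;  x_2 ← (1−ω)·0.0000 + ω·2.9750 = 1.7850

(-0.1000, 1.7850)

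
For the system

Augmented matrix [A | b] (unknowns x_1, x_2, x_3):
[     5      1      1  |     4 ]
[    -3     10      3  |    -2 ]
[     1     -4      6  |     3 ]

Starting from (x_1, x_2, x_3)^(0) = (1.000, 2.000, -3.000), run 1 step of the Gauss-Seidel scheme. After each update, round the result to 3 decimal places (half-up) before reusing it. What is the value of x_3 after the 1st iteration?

Iteration 1:
  x_1 = (4 - (1)·2.000 - (1)·-3.000) / (5) = 1.000
  x_2 = (-2 - (-3)·1.000 - (3)·-3.000) / (10) = 1.000
  x_3 = (3 - (1)·1.000 - (-4)·1.000) / (6) = 1.000

1.000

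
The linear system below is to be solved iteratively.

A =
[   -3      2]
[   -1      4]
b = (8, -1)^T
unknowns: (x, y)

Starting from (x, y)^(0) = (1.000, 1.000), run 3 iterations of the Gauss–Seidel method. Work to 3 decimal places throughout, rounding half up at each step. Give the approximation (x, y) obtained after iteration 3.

Iteration 1:
  x = (8 - (2)·1.000) / (-3) = -2.000
  y = (-1 - (-1)·-2.000) / (4) = -0.750
Iteration 2:
  x = (8 - (2)·-0.750) / (-3) = -3.167
  y = (-1 - (-1)·-3.167) / (4) = -1.042
Iteration 3:
  x = (8 - (2)·-1.042) / (-3) = -3.361
  y = (-1 - (-1)·-3.361) / (4) = -1.090

(-3.361, -1.090)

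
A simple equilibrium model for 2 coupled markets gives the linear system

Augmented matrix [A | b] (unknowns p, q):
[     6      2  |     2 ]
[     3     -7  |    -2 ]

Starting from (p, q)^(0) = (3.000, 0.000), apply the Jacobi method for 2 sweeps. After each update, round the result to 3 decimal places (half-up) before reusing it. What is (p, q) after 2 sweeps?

(-0.190, 0.428)

Iteration 1:
  p = (2 - (2)·0.000) / (6) = 0.333
  q = (-2 - (3)·3.000) / (-7) = 1.571
Iteration 2:
  p = (2 - (2)·1.571) / (6) = -0.190
  q = (-2 - (3)·0.333) / (-7) = 0.428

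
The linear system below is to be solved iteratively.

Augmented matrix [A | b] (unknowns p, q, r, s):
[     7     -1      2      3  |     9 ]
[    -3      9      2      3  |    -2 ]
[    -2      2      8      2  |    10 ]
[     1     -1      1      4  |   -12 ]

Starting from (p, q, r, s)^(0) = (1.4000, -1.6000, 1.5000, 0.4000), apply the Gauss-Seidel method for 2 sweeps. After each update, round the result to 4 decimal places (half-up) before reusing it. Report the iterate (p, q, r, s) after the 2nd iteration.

(2.3515, 1.4502, 2.3748, -3.8190)

Iteration 1:
  p = (9 - (-1)·-1.6000 - (2)·1.5000 - (3)·0.4000) / (7) = 0.4571
  q = (-2 - (-3)·0.4571 - (2)·1.5000 - (3)·0.4000) / (9) = -0.5365
  r = (10 - (-2)·0.4571 - (2)·-0.5365 - (2)·0.4000) / (8) = 1.3984
  s = (-12 - (1)·0.4571 - (-1)·-0.5365 - (1)·1.3984) / (4) = -3.5980
Iteration 2:
  p = (9 - (-1)·-0.5365 - (2)·1.3984 - (3)·-3.5980) / (7) = 2.3515
  q = (-2 - (-3)·2.3515 - (2)·1.3984 - (3)·-3.5980) / (9) = 1.4502
  r = (10 - (-2)·2.3515 - (2)·1.4502 - (2)·-3.5980) / (8) = 2.3748
  s = (-12 - (1)·2.3515 - (-1)·1.4502 - (1)·2.3748) / (4) = -3.8190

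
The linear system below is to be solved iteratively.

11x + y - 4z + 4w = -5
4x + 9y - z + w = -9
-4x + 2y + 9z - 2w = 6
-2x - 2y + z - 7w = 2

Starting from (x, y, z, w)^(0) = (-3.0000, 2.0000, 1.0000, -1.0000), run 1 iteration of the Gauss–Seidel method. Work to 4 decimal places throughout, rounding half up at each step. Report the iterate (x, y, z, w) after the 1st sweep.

Iteration 1:
  x = (-5 - (1)·2.0000 - (-4)·1.0000 - (4)·-1.0000) / (11) = 0.0909
  y = (-9 - (4)·0.0909 - (-1)·1.0000 - (1)·-1.0000) / (9) = -0.8182
  z = (6 - (-4)·0.0909 - (2)·-0.8182 - (-2)·-1.0000) / (9) = 0.6667
  w = (2 - (-2)·0.0909 - (-2)·-0.8182 - (1)·0.6667) / (-7) = 0.0173

(0.0909, -0.8182, 0.6667, 0.0173)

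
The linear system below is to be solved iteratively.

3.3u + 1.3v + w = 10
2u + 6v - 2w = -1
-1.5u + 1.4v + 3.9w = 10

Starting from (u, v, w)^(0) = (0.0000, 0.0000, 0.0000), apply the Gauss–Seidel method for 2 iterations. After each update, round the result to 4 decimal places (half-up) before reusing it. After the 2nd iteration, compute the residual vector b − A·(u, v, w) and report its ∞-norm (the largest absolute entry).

1.7950

Iteration 1:
  u = (10 - (1.3)·0.0000 - (1)·0.0000) / (3.3) = 3.0303
  v = (-1 - (2)·3.0303 - (-2)·0.0000) / (6) = -1.1768
  w = (10 - (-1.5)·3.0303 - (1.4)·-1.1768) / (3.9) = 4.1520
Iteration 2:
  u = (10 - (1.3)·-1.1768 - (1)·4.1520) / (3.3) = 2.2357
  v = (-1 - (2)·2.2357 - (-2)·4.1520) / (6) = 0.4721
  w = (10 - (-1.5)·2.2357 - (1.4)·0.4721) / (3.9) = 3.2545
Residual b − A·x = (-1.2460, -1.7950, 0.0001); ∞-norm = 1.7950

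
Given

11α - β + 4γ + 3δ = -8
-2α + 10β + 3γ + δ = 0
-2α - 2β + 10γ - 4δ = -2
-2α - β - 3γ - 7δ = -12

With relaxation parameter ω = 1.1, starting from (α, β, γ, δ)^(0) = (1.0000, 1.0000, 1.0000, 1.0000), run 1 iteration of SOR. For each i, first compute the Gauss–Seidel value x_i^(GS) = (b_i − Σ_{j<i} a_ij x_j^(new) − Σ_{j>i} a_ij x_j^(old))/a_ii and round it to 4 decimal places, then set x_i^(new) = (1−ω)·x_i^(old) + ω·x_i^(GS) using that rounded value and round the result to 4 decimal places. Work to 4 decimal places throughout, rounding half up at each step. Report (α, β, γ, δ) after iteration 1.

(-1.5000, -0.8700, -0.4014, 2.5831)

Iteration 1:
  α: GS value = (-8 - (-1)·1.0000 - (4)·1.0000 - (3)·1.0000) / (11) = -1.2727;  α ← (1−ω)·1.0000 + ω·-1.2727 = -1.5000
  β: GS value = (0 - (-2)·-1.5000 - (3)·1.0000 - (1)·1.0000) / (10) = -0.7000;  β ← (1−ω)·1.0000 + ω·-0.7000 = -0.8700
  γ: GS value = (-2 - (-2)·-1.5000 - (-2)·-0.8700 - (-4)·1.0000) / (10) = -0.2740;  γ ← (1−ω)·1.0000 + ω·-0.2740 = -0.4014
  δ: GS value = (-12 - (-2)·-1.5000 - (-1)·-0.8700 - (-3)·-0.4014) / (-7) = 2.4392;  δ ← (1−ω)·1.0000 + ω·2.4392 = 2.5831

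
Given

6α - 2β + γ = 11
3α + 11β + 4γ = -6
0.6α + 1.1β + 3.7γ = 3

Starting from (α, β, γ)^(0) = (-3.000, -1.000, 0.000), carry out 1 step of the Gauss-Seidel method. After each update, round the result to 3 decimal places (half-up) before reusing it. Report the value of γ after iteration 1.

0.851

Iteration 1:
  α = (11 - (-2)·-1.000 - (1)·0.000) / (6) = 1.500
  β = (-6 - (3)·1.500 - (4)·0.000) / (11) = -0.955
  γ = (3 - (0.6)·1.500 - (1.1)·-0.955) / (3.7) = 0.851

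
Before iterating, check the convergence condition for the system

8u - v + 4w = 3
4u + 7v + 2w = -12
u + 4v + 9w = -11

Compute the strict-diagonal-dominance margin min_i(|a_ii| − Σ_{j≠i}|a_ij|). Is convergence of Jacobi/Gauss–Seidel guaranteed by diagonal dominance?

row 1: |8| − (1+4) = 3
row 2: |7| − (4+2) = 1
row 3: |9| − (1+4) = 4
minimum over rows = 1 → strictly diagonally dominant (convergence guaranteed)

1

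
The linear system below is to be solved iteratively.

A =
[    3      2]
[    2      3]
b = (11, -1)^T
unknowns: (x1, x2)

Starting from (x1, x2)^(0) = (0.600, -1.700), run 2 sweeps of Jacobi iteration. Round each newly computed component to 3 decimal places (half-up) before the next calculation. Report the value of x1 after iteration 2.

4.155

Iteration 1:
  x1 = (11 - (2)·-1.700) / (3) = 4.800
  x2 = (-1 - (2)·0.600) / (3) = -0.733
Iteration 2:
  x1 = (11 - (2)·-0.733) / (3) = 4.155
  x2 = (-1 - (2)·4.800) / (3) = -3.533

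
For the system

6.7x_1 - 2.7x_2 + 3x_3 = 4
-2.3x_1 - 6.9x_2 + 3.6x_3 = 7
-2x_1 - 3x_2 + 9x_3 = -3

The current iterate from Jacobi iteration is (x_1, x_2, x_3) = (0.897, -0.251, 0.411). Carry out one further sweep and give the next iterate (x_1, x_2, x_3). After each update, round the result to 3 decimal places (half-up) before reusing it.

One sweep:
  x_1 = (4 - (-2.7)·-0.251 - (3)·0.411) / (6.7) = 0.312
  x_2 = (7 - (-2.3)·0.897 - (3.6)·0.411) / (-6.9) = -1.099
  x_3 = (-3 - (-2)·0.897 - (-3)·-0.251) / (9) = -0.218

(0.312, -1.099, -0.218)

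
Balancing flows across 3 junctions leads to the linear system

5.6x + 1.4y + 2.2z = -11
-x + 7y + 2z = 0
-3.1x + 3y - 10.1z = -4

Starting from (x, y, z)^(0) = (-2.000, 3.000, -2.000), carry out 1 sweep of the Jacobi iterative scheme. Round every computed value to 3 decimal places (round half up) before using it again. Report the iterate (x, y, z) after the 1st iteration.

Iteration 1:
  x = (-11 - (1.4)·3.000 - (2.2)·-2.000) / (5.6) = -1.929
  y = (0 - (-1)·-2.000 - (2)·-2.000) / (7) = 0.286
  z = (-4 - (-3.1)·-2.000 - (3)·3.000) / (-10.1) = 1.901

(-1.929, 0.286, 1.901)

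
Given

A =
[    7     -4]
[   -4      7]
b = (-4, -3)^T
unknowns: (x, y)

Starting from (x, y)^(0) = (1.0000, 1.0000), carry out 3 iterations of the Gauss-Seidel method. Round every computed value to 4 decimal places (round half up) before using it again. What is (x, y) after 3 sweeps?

Iteration 1:
  x = (-4 - (-4)·1.0000) / (7) = 0.0000
  y = (-3 - (-4)·0.0000) / (7) = -0.4286
Iteration 2:
  x = (-4 - (-4)·-0.4286) / (7) = -0.8163
  y = (-3 - (-4)·-0.8163) / (7) = -0.8950
Iteration 3:
  x = (-4 - (-4)·-0.8950) / (7) = -1.0829
  y = (-3 - (-4)·-1.0829) / (7) = -1.0474

(-1.0829, -1.0474)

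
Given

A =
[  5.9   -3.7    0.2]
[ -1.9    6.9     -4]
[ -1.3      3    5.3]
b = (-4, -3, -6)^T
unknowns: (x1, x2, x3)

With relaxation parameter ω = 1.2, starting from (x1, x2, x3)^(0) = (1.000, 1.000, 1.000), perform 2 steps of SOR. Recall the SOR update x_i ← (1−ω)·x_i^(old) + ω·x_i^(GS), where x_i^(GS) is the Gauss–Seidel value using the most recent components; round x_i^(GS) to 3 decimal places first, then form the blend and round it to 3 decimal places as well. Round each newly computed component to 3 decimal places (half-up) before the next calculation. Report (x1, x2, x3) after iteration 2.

(-0.784, -1.842, -0.026)

Iteration 1:
  x1: GS value = (-4 - (-3.7)·1.000 - (0.2)·1.000) / (5.9) = -0.085;  x1 ← (1−ω)·1.000 + ω·-0.085 = -0.302
  x2: GS value = (-3 - (-1.9)·-0.302 - (-4)·1.000) / (6.9) = 0.062;  x2 ← (1−ω)·1.000 + ω·0.062 = -0.126
  x3: GS value = (-6 - (-1.3)·-0.302 - (3)·-0.126) / (5.3) = -1.135;  x3 ← (1−ω)·1.000 + ω·-1.135 = -1.562
Iteration 2:
  x1: GS value = (-4 - (-3.7)·-0.126 - (0.2)·-1.562) / (5.9) = -0.704;  x1 ← (1−ω)·-0.302 + ω·-0.704 = -0.784
  x2: GS value = (-3 - (-1.9)·-0.784 - (-4)·-1.562) / (6.9) = -1.556;  x2 ← (1−ω)·-0.126 + ω·-1.556 = -1.842
  x3: GS value = (-6 - (-1.3)·-0.784 - (3)·-1.842) / (5.3) = -0.282;  x3 ← (1−ω)·-1.562 + ω·-0.282 = -0.026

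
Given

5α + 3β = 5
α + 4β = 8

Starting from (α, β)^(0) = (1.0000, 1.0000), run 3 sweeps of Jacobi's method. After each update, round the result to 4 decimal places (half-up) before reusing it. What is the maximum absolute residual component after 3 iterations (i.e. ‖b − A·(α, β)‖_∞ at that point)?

Iteration 1:
  α = (5 - (3)·1.0000) / (5) = 0.4000
  β = (8 - (1)·1.0000) / (4) = 1.7500
Iteration 2:
  α = (5 - (3)·1.7500) / (5) = -0.0500
  β = (8 - (1)·0.4000) / (4) = 1.9000
Iteration 3:
  α = (5 - (3)·1.9000) / (5) = -0.1400
  β = (8 - (1)·-0.0500) / (4) = 2.0125
Residual b − A·x = (-0.3375, 0.0900); ∞-norm = 0.3375

0.3375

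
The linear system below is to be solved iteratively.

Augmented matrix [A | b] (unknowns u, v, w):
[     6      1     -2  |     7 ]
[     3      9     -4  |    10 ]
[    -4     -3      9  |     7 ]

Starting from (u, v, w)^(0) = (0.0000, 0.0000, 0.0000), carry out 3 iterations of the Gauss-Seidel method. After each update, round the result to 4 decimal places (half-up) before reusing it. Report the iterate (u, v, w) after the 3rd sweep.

(1.5860, 1.4248, 1.9576)

Iteration 1:
  u = (7 - (1)·0.0000 - (-2)·0.0000) / (6) = 1.1667
  v = (10 - (3)·1.1667 - (-4)·0.0000) / (9) = 0.7222
  w = (7 - (-4)·1.1667 - (-3)·0.7222) / (9) = 1.5370
Iteration 2:
  u = (7 - (1)·0.7222 - (-2)·1.5370) / (6) = 1.5586
  v = (10 - (3)·1.5586 - (-4)·1.5370) / (9) = 1.2747
  w = (7 - (-4)·1.5586 - (-3)·1.2747) / (9) = 1.8954
Iteration 3:
  u = (7 - (1)·1.2747 - (-2)·1.8954) / (6) = 1.5860
  v = (10 - (3)·1.5860 - (-4)·1.8954) / (9) = 1.4248
  w = (7 - (-4)·1.5860 - (-3)·1.4248) / (9) = 1.9576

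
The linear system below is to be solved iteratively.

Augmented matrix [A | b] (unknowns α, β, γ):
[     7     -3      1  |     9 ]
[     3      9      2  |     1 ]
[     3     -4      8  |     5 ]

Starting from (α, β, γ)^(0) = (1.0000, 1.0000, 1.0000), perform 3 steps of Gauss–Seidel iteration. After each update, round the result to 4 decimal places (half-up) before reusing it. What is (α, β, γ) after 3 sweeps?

Iteration 1:
  α = (9 - (-3)·1.0000 - (1)·1.0000) / (7) = 1.5714
  β = (1 - (3)·1.5714 - (2)·1.0000) / (9) = -0.6349
  γ = (5 - (3)·1.5714 - (-4)·-0.6349) / (8) = -0.2817
Iteration 2:
  α = (9 - (-3)·-0.6349 - (1)·-0.2817) / (7) = 1.0539
  β = (1 - (3)·1.0539 - (2)·-0.2817) / (9) = -0.1776
  γ = (5 - (3)·1.0539 - (-4)·-0.1776) / (8) = 0.1410
Iteration 3:
  α = (9 - (-3)·-0.1776 - (1)·0.1410) / (7) = 1.1895
  β = (1 - (3)·1.1895 - (2)·0.1410) / (9) = -0.3167
  γ = (5 - (3)·1.1895 - (-4)·-0.3167) / (8) = 0.0206

(1.1895, -0.3167, 0.0206)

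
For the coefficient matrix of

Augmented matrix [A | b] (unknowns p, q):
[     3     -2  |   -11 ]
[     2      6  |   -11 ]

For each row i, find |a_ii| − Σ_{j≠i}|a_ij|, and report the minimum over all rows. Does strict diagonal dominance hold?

1

row 1: |3| − (2) = 1
row 2: |6| − (2) = 4
minimum over rows = 1 → strictly diagonally dominant (convergence guaranteed)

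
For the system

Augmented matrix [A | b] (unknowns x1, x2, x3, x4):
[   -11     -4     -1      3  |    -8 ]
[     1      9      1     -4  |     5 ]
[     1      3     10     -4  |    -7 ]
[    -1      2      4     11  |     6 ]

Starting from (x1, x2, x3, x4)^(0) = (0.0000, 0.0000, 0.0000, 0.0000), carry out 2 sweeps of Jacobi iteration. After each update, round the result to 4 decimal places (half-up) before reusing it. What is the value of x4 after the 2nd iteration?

0.7651

Iteration 1:
  x1 = (-8 - (-4)·0.0000 - (-1)·0.0000 - (3)·0.0000) / (-11) = 0.7273
  x2 = (5 - (1)·0.0000 - (1)·0.0000 - (-4)·0.0000) / (9) = 0.5556
  x3 = (-7 - (1)·0.0000 - (3)·0.0000 - (-4)·0.0000) / (10) = -0.7000
  x4 = (6 - (-1)·0.0000 - (2)·0.0000 - (4)·0.0000) / (11) = 0.5455
Iteration 2:
  x1 = (-8 - (-4)·0.5556 - (-1)·-0.7000 - (3)·0.5455) / (-11) = 0.7376
  x2 = (5 - (1)·0.7273 - (1)·-0.7000 - (-4)·0.5455) / (9) = 0.7950
  x3 = (-7 - (1)·0.7273 - (3)·0.5556 - (-4)·0.5455) / (10) = -0.7212
  x4 = (6 - (-1)·0.7273 - (2)·0.5556 - (4)·-0.7000) / (11) = 0.7651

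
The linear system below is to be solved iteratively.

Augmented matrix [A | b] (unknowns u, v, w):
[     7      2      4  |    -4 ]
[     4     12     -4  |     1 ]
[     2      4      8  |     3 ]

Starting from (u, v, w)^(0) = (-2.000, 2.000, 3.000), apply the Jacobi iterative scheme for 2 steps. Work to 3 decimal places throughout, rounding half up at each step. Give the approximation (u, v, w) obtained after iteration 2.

Iteration 1:
  u = (-4 - (2)·2.000 - (4)·3.000) / (7) = -2.857
  v = (1 - (4)·-2.000 - (-4)·3.000) / (12) = 1.750
  w = (3 - (2)·-2.000 - (4)·2.000) / (8) = -0.125
Iteration 2:
  u = (-4 - (2)·1.750 - (4)·-0.125) / (7) = -1.000
  v = (1 - (4)·-2.857 - (-4)·-0.125) / (12) = 0.994
  w = (3 - (2)·-2.857 - (4)·1.750) / (8) = 0.214

(-1.000, 0.994, 0.214)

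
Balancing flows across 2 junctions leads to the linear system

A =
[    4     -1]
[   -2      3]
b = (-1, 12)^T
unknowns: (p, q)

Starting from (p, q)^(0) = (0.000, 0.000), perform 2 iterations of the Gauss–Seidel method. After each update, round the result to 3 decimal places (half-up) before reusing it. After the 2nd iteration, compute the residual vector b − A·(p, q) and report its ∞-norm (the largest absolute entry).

Iteration 1:
  p = (-1 - (-1)·0.000) / (4) = -0.250
  q = (12 - (-2)·-0.250) / (3) = 3.833
Iteration 2:
  p = (-1 - (-1)·3.833) / (4) = 0.708
  q = (12 - (-2)·0.708) / (3) = 4.472
Residual b − A·x = (0.640, 0.000); ∞-norm = 0.640

0.640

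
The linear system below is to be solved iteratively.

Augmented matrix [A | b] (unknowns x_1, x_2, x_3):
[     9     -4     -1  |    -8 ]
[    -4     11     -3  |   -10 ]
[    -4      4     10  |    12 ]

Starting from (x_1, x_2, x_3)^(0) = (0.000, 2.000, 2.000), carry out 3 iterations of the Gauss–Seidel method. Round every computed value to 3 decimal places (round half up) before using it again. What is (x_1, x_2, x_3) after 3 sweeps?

Iteration 1:
  x_1 = (-8 - (-4)·2.000 - (-1)·2.000) / (9) = 0.222
  x_2 = (-10 - (-4)·0.222 - (-3)·2.000) / (11) = -0.283
  x_3 = (12 - (-4)·0.222 - (4)·-0.283) / (10) = 1.402
Iteration 2:
  x_1 = (-8 - (-4)·-0.283 - (-1)·1.402) / (9) = -0.859
  x_2 = (-10 - (-4)·-0.859 - (-3)·1.402) / (11) = -0.839
  x_3 = (12 - (-4)·-0.859 - (4)·-0.839) / (10) = 1.192
Iteration 3:
  x_1 = (-8 - (-4)·-0.839 - (-1)·1.192) / (9) = -1.129
  x_2 = (-10 - (-4)·-1.129 - (-3)·1.192) / (11) = -0.995
  x_3 = (12 - (-4)·-1.129 - (4)·-0.995) / (10) = 1.146

(-1.129, -0.995, 1.146)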